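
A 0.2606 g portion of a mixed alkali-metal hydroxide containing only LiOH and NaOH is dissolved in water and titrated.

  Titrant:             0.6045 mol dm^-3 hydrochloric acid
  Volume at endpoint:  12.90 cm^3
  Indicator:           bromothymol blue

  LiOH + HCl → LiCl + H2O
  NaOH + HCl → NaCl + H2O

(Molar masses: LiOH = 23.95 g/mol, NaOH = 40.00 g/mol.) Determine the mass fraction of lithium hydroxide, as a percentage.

n(HCl) = 0.01290 × 0.6045 = 7.798 × 10^-3 mol
Let x = n(LiOH), y = n(NaOH).
Titrant: 1x + 1y = 7.798 × 10^-3;  mass: 23.95x + 40.00y = 0.2606
Solving, x = 3.198 × 10^-3 mol, y = 4.600 × 10^-3 mol
mass of LiOH = 3.198 × 10^-3 × 23.95 = 0.07658 g
% LiOH = 0.07658 / 0.2606 × 100 = 29.39 %

29.39 %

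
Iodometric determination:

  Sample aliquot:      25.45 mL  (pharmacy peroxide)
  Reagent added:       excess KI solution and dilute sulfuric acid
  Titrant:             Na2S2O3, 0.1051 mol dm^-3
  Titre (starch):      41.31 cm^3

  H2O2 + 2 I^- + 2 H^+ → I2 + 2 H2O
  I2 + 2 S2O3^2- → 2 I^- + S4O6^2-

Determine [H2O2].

0.08530 mol/L

n(S2O3^2-) = 0.04131 × 0.1051 = 4.342 × 10^-3 mol
n(I2) = n(S2O3^2-)/2 = 2.171 × 10^-3 mol
n(H2O2) in the aliquot = 2.171 × 10^-3 mol (1:1 ratio)
[H2O2] = 2.171 × 10^-3 / 0.02545 = 0.08530 mol/L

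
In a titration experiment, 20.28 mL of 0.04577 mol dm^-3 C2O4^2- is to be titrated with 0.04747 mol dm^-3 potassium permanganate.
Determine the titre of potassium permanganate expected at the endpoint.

2 MnO4^- + 5 C2O4^2- + 16 H^+ → 2 Mn^2+ + 10 CO2 + 8 H2O
n(C2O4^2-) = 0.02028 L × 0.04577 mol/L = 9.282 × 10^-4 mol
From the 2:5 stoichiometry, n(KMnO4) = 2/5 × 9.282 × 10^-4 = 3.713 × 10^-4 mol
V(KMnO4) = 3.713 × 10^-4 mol / 0.04747 mol/L = 0.007821 L = 7.821 mL

7.821 mL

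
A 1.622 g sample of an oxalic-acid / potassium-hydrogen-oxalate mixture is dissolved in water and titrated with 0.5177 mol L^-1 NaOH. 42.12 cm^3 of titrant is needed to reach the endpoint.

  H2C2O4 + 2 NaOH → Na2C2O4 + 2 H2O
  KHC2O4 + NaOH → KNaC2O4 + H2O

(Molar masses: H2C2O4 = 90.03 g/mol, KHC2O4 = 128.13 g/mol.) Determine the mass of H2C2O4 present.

n(NaOH) = 0.04212 × 0.5177 = 0.02181 mol
Let x = n(H2C2O4), y = n(KHC2O4).
Titrant: 2x + 1y = 0.02181;  mass: 90.03x + 128.13y = 1.622
Solving, x = 7.050 × 10^-3 mol, y = 7.705 × 10^-3 mol
mass of H2C2O4 = 7.050 × 10^-3 × 90.03 = 0.6347 g

0.6347 g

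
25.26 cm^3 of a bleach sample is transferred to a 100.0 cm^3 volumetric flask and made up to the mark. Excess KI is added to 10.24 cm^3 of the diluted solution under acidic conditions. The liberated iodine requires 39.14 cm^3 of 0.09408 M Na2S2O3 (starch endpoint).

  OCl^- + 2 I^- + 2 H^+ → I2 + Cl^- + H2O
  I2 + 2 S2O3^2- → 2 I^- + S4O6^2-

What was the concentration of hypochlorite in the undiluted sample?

0.7118 M

n(S2O3^2-) = 0.03914 × 0.09408 = 3.682 × 10^-3 mol
n(I2) = n(S2O3^2-)/2 = 1.841 × 10^-3 mol
n(OCl^-) in the aliquot = 1.841 × 10^-3 mol (1:1 ratio)
[OCl^-]_dilute = 1.841 × 10^-3 / 0.01024 = 0.1798 mol/L
[OCl^-]_original = 0.1798 × 100.0/25.26 = 0.7118 mol/L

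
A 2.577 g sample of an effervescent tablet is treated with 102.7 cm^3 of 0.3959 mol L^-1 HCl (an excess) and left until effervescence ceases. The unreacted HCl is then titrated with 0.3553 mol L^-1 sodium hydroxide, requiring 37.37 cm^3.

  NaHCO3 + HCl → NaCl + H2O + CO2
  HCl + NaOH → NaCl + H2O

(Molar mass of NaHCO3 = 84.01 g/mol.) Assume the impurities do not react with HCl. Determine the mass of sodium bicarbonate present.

n(HCl) added = 0.1027 × 0.3959 = 0.04066 mol
n(NaOH) used in back-titration = 0.03737 × 0.3553 = 0.01328 mol
n(HCl) left over = 0.01328 mol (1:1 ratio)
n(HCl) consumed by analyte = 0.04066 − 0.01328 = 0.02738 mol
n(NaHCO3) = 0.02738 mol (1:1 ratio)
mass of NaHCO3 = 0.02738 × 84.01 = 2.300 g

2.300 g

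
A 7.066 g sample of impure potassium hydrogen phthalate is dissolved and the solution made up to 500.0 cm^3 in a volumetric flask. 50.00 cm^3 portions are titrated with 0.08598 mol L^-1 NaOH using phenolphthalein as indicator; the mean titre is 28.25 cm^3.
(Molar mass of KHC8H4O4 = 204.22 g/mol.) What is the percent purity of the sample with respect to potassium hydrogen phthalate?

70.20 %

KHC8H4O4 + NaOH → KNaC8H4O4 + H2O
n(NaOH) per titration = 0.02825 × 0.08598 = 2.429 × 10^-3 mol
n(KHC8H4O4) in each aliquot = 2.429 × 10^-3 mol (1:1 ratio)
n(KHC8H4O4) in the whole flask = 2.429 × 10^-3 × 500.0/50.00 = 0.02429 mol
mass of KHC8H4O4 = 0.02429 × 204.22 = 4.960 g
% KHC8H4O4 = 4.960 / 7.066 × 100 = 70.20 %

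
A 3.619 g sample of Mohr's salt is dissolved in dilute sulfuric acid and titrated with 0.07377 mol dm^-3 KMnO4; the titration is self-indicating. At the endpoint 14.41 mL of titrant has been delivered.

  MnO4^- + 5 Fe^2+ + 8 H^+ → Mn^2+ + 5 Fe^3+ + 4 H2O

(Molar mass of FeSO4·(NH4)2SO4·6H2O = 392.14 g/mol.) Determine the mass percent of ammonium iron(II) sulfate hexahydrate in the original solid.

n(KMnO4) = 0.01441 L × 0.07377 mol/L = 1.063 × 10^-3 mol
From the 5:1 ratio, n(FeSO4·(NH4)2SO4·6H2O) = 5/1 × 1.063 × 10^-3 = 5.315 × 10^-3 mol
mass of FeSO4·(NH4)2SO4·6H2O = 5.315 × 10^-3 × 392.14 g/mol = 2.084 g
% FeSO4·(NH4)2SO4·6H2O = 2.084 / 3.619 × 100 = 57.59 %

57.59 %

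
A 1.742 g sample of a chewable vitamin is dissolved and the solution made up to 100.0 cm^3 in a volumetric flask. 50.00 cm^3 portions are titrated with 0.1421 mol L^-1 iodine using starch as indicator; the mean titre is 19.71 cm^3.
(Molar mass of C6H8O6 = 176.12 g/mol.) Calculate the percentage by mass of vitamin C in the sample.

56.63 %

C6H8O6 + I2 → C6H6O6 + 2 HI
n(I2) per titration = 0.01971 × 0.1421 = 2.801 × 10^-3 mol
n(C6H8O6) in each aliquot = 2.801 × 10^-3 mol (1:1 ratio)
n(C6H8O6) in the whole flask = 2.801 × 10^-3 × 100.0/50.00 = 5.602 × 10^-3 mol
mass of C6H8O6 = 5.602 × 10^-3 × 176.12 = 0.9866 g
% C6H8O6 = 0.9866 / 1.742 × 100 = 56.63 %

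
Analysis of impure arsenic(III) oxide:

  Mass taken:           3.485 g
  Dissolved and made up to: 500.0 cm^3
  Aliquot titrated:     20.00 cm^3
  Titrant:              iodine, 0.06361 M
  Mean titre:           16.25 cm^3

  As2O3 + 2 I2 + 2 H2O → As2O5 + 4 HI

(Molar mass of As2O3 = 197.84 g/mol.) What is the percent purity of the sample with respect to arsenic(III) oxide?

n(I2) per titration = 0.01625 × 0.06361 = 1.034 × 10^-3 mol
From the 1:2 ratio, n(As2O3) in each aliquot = 1/2 × 1.034 × 10^-3 = 5.168 × 10^-4 mol
n(As2O3) in the whole flask = 5.168 × 10^-4 × 500.0/20.00 = 0.01292 mol
mass of As2O3 = 0.01292 × 197.84 = 2.556 g
% As2O3 = 2.556 / 3.485 × 100 = 73.35 %

73.35 %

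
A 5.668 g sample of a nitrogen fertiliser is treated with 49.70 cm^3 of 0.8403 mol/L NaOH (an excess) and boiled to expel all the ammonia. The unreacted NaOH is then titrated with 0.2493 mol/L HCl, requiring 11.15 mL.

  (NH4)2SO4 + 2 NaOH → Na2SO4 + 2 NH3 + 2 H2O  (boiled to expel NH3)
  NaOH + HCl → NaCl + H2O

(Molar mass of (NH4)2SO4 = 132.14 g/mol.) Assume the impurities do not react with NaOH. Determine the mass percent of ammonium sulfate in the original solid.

45.44 %

n(NaOH) added = 0.04970 × 0.8403 = 0.04176 mol
n(HCl) used in back-titration = 0.01115 × 0.2493 = 2.780 × 10^-3 mol
n(NaOH) left over = 2.780 × 10^-3 mol (1:1 ratio)
n(NaOH) consumed by analyte = 0.04176 − 2.780 × 10^-3 = 0.03898 mol
From the 1:2 ratio, n((NH4)2SO4) = 1/2 × 0.03898 = 0.01949 mol
mass of (NH4)2SO4 = 0.01949 × 132.14 = 2.576 g
% (NH4)2SO4 = 2.576 / 5.668 × 100 = 45.44 %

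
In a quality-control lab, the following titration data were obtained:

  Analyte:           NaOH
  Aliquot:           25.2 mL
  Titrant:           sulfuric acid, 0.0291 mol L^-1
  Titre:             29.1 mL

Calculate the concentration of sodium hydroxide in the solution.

0.0672 mol/L

2 NaOH + H2SO4 → Na2SO4 + 2 H2O
n(H2SO4) = 0.0291 L × 0.0291 mol/L = 8.47 × 10^-4 mol
From the 2:1 mole ratio, n(NaOH) = 2/1 × 8.47 × 10^-4 = 1.69 × 10^-3 mol
[NaOH] = 1.69 × 10^-3 mol / 0.0252 L = 0.0672 mol/L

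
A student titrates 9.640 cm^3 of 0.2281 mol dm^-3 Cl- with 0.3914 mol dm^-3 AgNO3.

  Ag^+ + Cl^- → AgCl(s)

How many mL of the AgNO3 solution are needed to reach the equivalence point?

n(Cl-) = 0.009640 L × 0.2281 mol/L = 2.199 × 10^-3 mol
n(AgNO3) = 2.199 × 10^-3 mol (1:1 stoichiometry)
V(AgNO3) = 2.199 × 10^-3 mol / 0.3914 mol/L = 0.005618 L = 5.618 mL

5.618 mL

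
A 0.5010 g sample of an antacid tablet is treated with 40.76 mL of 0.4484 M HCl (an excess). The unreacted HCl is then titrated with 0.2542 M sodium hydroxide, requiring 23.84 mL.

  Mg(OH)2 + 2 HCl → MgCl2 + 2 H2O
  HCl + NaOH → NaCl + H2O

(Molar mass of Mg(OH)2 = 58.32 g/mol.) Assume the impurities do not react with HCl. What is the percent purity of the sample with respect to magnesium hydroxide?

n(HCl) added = 0.04076 × 0.4484 = 0.01828 mol
n(NaOH) used in back-titration = 0.02384 × 0.2542 = 6.060 × 10^-3 mol
n(HCl) left over = 6.060 × 10^-3 mol (1:1 ratio)
n(HCl) consumed by analyte = 0.01828 − 6.060 × 10^-3 = 0.01222 mol
From the 1:2 ratio, n(Mg(OH)2) = 1/2 × 0.01222 = 6.108 × 10^-3 mol
mass of Mg(OH)2 = 6.108 × 10^-3 × 58.32 = 0.3562 g
% Mg(OH)2 = 0.3562 / 0.5010 × 100 = 71.11 %

71.11 %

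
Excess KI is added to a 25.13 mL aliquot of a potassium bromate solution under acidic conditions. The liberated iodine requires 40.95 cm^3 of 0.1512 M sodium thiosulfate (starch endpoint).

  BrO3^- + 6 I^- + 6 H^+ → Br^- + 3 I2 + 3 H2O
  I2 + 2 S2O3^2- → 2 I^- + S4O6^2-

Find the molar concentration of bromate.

n(S2O3^2-) = 0.04095 × 0.1512 = 6.192 × 10^-3 mol
n(I2) = n(S2O3^2-)/2 = 3.096 × 10^-3 mol
From the 1:3 ratio, n(BrO3^-) in the aliquot = 1/3 × 3.096 × 10^-3 = 1.032 × 10^-3 mol
[BrO3^-] = 1.032 × 10^-3 / 0.02513 = 0.04106 mol/L

0.04106 M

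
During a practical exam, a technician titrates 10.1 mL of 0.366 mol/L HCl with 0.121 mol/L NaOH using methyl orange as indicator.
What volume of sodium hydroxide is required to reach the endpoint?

30.6 mL

HCl + NaOH → NaCl + H2O
n(HCl) = 0.0101 L × 0.366 mol/L = 3.70 × 10^-3 mol
n(NaOH) = 3.70 × 10^-3 mol (1:1 stoichiometry)
V(NaOH) = 3.70 × 10^-3 mol / 0.121 mol/L = 0.0306 L = 30.6 mL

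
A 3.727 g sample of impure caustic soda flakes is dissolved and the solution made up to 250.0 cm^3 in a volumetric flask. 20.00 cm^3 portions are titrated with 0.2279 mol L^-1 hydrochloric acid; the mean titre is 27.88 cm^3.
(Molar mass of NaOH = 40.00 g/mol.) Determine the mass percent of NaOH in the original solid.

85.24 %

NaOH + HCl → NaCl + H2O
n(HCl) per titration = 0.02788 × 0.2279 = 6.354 × 10^-3 mol
n(NaOH) in each aliquot = 6.354 × 10^-3 mol (1:1 ratio)
n(NaOH) in the whole flask = 6.354 × 10^-3 × 250.0/20.00 = 0.07942 mol
mass of NaOH = 0.07942 × 40.00 = 3.177 g
% NaOH = 3.177 / 3.727 × 100 = 85.24 %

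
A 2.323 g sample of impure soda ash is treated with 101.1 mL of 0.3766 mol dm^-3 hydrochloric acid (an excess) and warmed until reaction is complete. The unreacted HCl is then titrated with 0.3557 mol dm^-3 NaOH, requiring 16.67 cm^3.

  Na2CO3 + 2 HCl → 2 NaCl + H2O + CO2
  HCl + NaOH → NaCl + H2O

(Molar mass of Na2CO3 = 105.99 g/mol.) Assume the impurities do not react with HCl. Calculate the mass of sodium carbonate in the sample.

1.704 g

n(HCl) added = 0.1011 × 0.3766 = 0.03807 mol
n(NaOH) used in back-titration = 0.01667 × 0.3557 = 5.930 × 10^-3 mol
n(HCl) left over = 5.930 × 10^-3 mol (1:1 ratio)
n(HCl) consumed by analyte = 0.03807 − 5.930 × 10^-3 = 0.03214 mol
From the 1:2 ratio, n(Na2CO3) = 1/2 × 0.03214 = 0.01607 mol
mass of Na2CO3 = 0.01607 × 105.99 = 1.704 g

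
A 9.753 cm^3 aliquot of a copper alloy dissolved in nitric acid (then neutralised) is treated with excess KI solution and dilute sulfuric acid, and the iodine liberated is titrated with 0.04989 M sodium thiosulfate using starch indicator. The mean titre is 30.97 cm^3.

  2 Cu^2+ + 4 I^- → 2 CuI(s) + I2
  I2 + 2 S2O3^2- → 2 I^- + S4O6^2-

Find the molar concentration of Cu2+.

n(S2O3^2-) = 0.03097 × 0.04989 = 1.545 × 10^-3 mol
n(I2) = n(S2O3^2-)/2 = 7.725 × 10^-4 mol
From the 2:1 ratio, n(Cu2+) in the aliquot = 2/1 × 7.725 × 10^-4 = 1.545 × 10^-3 mol
[Cu2+] = 1.545 × 10^-3 / 0.009753 = 0.1584 mol/L

0.1584 M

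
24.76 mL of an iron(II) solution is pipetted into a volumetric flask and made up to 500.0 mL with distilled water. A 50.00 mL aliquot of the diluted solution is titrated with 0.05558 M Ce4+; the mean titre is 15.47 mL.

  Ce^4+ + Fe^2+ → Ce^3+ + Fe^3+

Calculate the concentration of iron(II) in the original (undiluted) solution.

0.3473 M

n(Ce4+) = 0.01547 × 0.05558 = 8.598 × 10^-4 mol
n(Fe2+) in the aliquot = 8.598 × 10^-4 mol (1:1 ratio)
[Fe2+]_dilute = 8.598 × 10^-4 / 0.05000 = 0.01720 mol/L
Dilution factor = 500.0 / 24.76 = 20.19
[Fe2+]_stock = 0.01720 × 20.19 = 0.3473 mol/L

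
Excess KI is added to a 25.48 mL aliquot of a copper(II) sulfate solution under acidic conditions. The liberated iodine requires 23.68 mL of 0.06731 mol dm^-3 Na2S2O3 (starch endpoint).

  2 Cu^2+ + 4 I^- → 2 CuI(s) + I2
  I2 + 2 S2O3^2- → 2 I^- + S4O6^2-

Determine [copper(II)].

0.06255 mol/L

n(S2O3^2-) = 0.02368 × 0.06731 = 1.594 × 10^-3 mol
n(I2) = n(S2O3^2-)/2 = 7.970 × 10^-4 mol
From the 2:1 ratio, n(Cu2+) in the aliquot = 2/1 × 7.970 × 10^-4 = 1.594 × 10^-3 mol
[Cu2+] = 1.594 × 10^-3 / 0.02548 = 0.06255 mol/L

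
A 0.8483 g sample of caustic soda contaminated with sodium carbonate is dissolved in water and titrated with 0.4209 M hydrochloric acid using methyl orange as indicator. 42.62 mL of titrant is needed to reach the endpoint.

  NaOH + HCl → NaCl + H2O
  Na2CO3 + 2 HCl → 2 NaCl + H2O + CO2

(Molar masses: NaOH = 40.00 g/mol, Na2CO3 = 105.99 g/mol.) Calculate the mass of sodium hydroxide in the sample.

n(HCl) = 0.04262 × 0.4209 = 0.01794 mol
Let x = n(NaOH), y = n(Na2CO3).
Titrant: 1x + 2y = 0.01794;  mass: 40.00x + 105.99y = 0.8483
Solving, x = 7.877 × 10^-3 mol, y = 5.031 × 10^-3 mol
mass of NaOH = 7.877 × 10^-3 × 40.00 = 0.3151 g

0.3151 g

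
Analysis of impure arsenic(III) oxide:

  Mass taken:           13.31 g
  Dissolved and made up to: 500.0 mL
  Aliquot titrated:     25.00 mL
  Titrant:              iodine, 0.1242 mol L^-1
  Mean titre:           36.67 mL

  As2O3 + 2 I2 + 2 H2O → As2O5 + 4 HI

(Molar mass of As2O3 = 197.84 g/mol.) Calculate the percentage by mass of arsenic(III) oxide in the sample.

67.70 %

n(I2) per titration = 0.03667 × 0.1242 = 4.554 × 10^-3 mol
From the 1:2 ratio, n(As2O3) in each aliquot = 1/2 × 4.554 × 10^-3 = 2.277 × 10^-3 mol
n(As2O3) in the whole flask = 2.277 × 10^-3 × 500.0/25.00 = 0.04554 mol
mass of As2O3 = 0.04554 × 197.84 = 9.010 g
% As2O3 = 9.010 / 13.31 × 100 = 67.70 %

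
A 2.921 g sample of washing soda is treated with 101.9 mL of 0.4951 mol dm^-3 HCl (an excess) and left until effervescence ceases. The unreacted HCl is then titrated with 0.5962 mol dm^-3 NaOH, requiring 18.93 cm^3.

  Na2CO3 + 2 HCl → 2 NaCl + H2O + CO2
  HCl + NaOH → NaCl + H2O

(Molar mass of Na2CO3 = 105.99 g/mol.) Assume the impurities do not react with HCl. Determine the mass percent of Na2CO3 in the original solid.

n(HCl) added = 0.1019 × 0.4951 = 0.05045 mol
n(NaOH) used in back-titration = 0.01893 × 0.5962 = 0.01129 mol
n(HCl) left over = 0.01129 mol (1:1 ratio)
n(HCl) consumed by analyte = 0.05045 − 0.01129 = 0.03916 mol
From the 1:2 ratio, n(Na2CO3) = 1/2 × 0.03916 = 0.01958 mol
mass of Na2CO3 = 0.01958 × 105.99 = 2.076 g
% Na2CO3 = 2.076 / 2.921 × 100 = 71.06 %

71.06 %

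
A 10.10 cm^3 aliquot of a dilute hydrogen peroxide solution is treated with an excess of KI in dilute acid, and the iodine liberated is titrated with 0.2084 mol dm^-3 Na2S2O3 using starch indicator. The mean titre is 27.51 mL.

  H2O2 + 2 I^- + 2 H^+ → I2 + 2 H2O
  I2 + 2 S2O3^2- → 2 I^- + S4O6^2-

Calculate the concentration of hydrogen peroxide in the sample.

0.2838 mol/L

n(S2O3^2-) = 0.02751 × 0.2084 = 5.733 × 10^-3 mol
n(I2) = n(S2O3^2-)/2 = 2.867 × 10^-3 mol
n(H2O2) in the aliquot = 2.867 × 10^-3 mol (1:1 ratio)
[H2O2] = 2.867 × 10^-3 / 0.01010 = 0.2838 mol/L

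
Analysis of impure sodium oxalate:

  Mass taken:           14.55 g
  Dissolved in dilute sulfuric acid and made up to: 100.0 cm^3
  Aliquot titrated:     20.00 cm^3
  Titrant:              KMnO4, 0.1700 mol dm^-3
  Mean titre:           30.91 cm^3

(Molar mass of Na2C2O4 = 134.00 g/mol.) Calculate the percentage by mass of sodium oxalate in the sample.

2 MnO4^- + 5 C2O4^2- + 16 H^+ → 2 Mn^2+ + 10 CO2 + 8 H2O
n(KMnO4) per titration = 0.03091 × 0.1700 = 5.255 × 10^-3 mol
From the 5:2 ratio, n(Na2C2O4) in each aliquot = 5/2 × 5.255 × 10^-3 = 0.01314 mol
n(Na2C2O4) in the whole flask = 0.01314 × 100.0/20.00 = 0.06568 mol
mass of Na2C2O4 = 0.06568 × 134.00 = 8.802 g
% Na2C2O4 = 8.802 / 14.55 × 100 = 60.49 %

60.49 %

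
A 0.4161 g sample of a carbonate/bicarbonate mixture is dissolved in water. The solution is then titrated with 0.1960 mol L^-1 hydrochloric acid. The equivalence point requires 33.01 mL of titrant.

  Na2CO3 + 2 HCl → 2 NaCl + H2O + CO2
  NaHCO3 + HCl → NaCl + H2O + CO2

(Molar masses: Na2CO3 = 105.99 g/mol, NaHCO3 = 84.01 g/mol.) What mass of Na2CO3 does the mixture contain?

0.2178 g

n(HCl) = 0.03301 × 0.1960 = 6.470 × 10^-3 mol
Let x = n(Na2CO3), y = n(NaHCO3).
Titrant: 2x + 1y = 6.470 × 10^-3;  mass: 105.99x + 84.01y = 0.4161
Solving, x = 2.055 × 10^-3 mol, y = 2.361 × 10^-3 mol
mass of Na2CO3 = 2.055 × 10^-3 × 105.99 = 0.2178 g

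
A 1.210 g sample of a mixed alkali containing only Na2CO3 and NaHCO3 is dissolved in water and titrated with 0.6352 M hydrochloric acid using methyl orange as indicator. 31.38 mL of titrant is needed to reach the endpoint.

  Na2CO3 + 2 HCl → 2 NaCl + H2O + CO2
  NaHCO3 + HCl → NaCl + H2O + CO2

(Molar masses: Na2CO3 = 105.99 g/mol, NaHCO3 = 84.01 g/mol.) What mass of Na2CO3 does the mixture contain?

n(HCl) = 0.03138 × 0.6352 = 0.01993 mol
Let x = n(Na2CO3), y = n(NaHCO3).
Titrant: 2x + 1y = 0.01993;  mass: 105.99x + 84.01y = 1.210
Solving, x = 7.489 × 10^-3 mol, y = 4.955 × 10^-3 mol
mass of Na2CO3 = 7.489 × 10^-3 × 105.99 = 0.7937 g

0.7937 g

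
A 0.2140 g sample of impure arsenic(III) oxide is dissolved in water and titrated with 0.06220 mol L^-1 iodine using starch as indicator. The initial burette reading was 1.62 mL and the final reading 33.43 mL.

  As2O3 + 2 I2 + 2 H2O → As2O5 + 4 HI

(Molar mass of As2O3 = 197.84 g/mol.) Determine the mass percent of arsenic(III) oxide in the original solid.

n(I2) = 0.03181 L × 0.06220 mol/L = 1.979 × 10^-3 mol
From the 1:2 ratio, n(As2O3) = 1/2 × 1.979 × 10^-3 = 9.893 × 10^-4 mol
mass of As2O3 = 9.893 × 10^-4 × 197.84 g/mol = 0.1957 g
% As2O3 = 0.1957 / 0.2140 × 100 = 91.46 %

91.46 %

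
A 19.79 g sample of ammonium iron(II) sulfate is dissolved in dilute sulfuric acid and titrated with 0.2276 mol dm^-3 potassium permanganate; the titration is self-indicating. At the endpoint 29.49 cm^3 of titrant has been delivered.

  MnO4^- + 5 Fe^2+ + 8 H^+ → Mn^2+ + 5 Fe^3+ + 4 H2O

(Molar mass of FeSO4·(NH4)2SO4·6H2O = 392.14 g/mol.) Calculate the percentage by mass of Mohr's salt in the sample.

n(KMnO4) = 0.02949 L × 0.2276 mol/L = 6.712 × 10^-3 mol
From the 5:1 ratio, n(FeSO4·(NH4)2SO4·6H2O) = 5/1 × 6.712 × 10^-3 = 0.03356 mol
mass of FeSO4·(NH4)2SO4·6H2O = 0.03356 × 392.14 g/mol = 13.16 g
% FeSO4·(NH4)2SO4·6H2O = 13.16 / 19.79 × 100 = 66.50 %

66.50 %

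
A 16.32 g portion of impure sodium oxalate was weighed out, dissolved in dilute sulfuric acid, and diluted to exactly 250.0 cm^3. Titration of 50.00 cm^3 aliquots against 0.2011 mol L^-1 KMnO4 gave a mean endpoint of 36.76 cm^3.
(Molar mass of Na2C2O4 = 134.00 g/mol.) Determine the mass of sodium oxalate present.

2 MnO4^- + 5 C2O4^2- + 16 H^+ → 2 Mn^2+ + 10 CO2 + 8 H2O
n(KMnO4) per titration = 0.03676 × 0.2011 = 7.392 × 10^-3 mol
From the 5:2 ratio, n(Na2C2O4) in each aliquot = 5/2 × 7.392 × 10^-3 = 0.01848 mol
n(Na2C2O4) in the whole flask = 0.01848 × 250.0/50.00 = 0.09241 mol
mass of Na2C2O4 = 0.09241 × 134.00 = 12.38 g

12.38 g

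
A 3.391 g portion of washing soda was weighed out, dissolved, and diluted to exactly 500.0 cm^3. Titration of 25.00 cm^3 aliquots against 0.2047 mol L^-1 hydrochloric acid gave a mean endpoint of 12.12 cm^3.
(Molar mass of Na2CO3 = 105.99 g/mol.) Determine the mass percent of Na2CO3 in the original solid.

Na2CO3 + 2 HCl → 2 NaCl + H2O + CO2
n(HCl) per titration = 0.01212 × 0.2047 = 2.481 × 10^-3 mol
From the 1:2 ratio, n(Na2CO3) in each aliquot = 1/2 × 2.481 × 10^-3 = 1.240 × 10^-3 mol
n(Na2CO3) in the whole flask = 1.240 × 10^-3 × 500.0/25.00 = 0.02481 mol
mass of Na2CO3 = 0.02481 × 105.99 = 2.630 g
% Na2CO3 = 2.630 / 3.391 × 100 = 77.55 %

77.55 %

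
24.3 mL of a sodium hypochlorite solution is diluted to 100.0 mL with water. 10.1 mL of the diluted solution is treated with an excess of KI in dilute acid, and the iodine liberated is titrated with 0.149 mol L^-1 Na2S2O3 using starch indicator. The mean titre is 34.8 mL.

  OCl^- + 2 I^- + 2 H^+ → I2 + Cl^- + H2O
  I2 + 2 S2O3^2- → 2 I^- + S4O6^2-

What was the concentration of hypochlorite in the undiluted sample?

1.06 mol/L

n(S2O3^2-) = 0.0348 × 0.149 = 5.19 × 10^-3 mol
n(I2) = n(S2O3^2-)/2 = 2.59 × 10^-3 mol
n(OCl^-) in the aliquot = 2.59 × 10^-3 mol (1:1 ratio)
[OCl^-]_dilute = 2.59 × 10^-3 / 0.0101 = 0.257 mol/L
[OCl^-]_original = 0.257 × 100.0/24.3 = 1.06 mol/L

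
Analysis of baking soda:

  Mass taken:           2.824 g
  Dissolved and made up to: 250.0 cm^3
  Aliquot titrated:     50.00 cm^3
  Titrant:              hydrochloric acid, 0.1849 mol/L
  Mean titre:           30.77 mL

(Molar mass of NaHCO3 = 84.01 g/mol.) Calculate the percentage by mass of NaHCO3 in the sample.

84.63 %

NaHCO3 + HCl → NaCl + H2O + CO2
n(HCl) per titration = 0.03077 × 0.1849 = 5.689 × 10^-3 mol
n(NaHCO3) in each aliquot = 5.689 × 10^-3 mol (1:1 ratio)
n(NaHCO3) in the whole flask = 5.689 × 10^-3 × 250.0/50.00 = 0.02845 mol
mass of NaHCO3 = 0.02845 × 84.01 = 2.390 g
% NaHCO3 = 2.390 / 2.824 × 100 = 84.63 %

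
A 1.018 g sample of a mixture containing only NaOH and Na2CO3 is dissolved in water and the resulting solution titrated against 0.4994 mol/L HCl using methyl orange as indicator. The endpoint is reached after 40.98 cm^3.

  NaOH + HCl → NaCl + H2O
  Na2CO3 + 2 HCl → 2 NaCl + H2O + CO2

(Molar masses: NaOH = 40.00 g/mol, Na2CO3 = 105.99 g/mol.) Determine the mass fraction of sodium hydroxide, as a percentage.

20.13 %

n(HCl) = 0.04098 × 0.4994 = 0.02047 mol
Let x = n(NaOH), y = n(Na2CO3).
Titrant: 1x + 2y = 0.02047;  mass: 40.00x + 105.99y = 1.018
Solving, x = 5.122 × 10^-3 mol, y = 7.672 × 10^-3 mol
mass of NaOH = 5.122 × 10^-3 × 40.00 = 0.2049 g
% NaOH = 0.2049 / 1.018 × 100 = 20.13 %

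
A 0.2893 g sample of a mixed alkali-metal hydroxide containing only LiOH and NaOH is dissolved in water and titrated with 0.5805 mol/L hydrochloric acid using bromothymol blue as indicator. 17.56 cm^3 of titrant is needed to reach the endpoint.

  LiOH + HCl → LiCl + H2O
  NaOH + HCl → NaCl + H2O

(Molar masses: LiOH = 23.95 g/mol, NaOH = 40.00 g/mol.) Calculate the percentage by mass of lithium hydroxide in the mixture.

n(HCl) = 0.01756 × 0.5805 = 0.01019 mol
Let x = n(LiOH), y = n(NaOH).
Titrant: 1x + 1y = 0.01019;  mass: 23.95x + 40.00y = 0.2893
Solving, x = 7.380 × 10^-3 mol, y = 2.814 × 10^-3 mol
mass of LiOH = 7.380 × 10^-3 × 23.95 = 0.1767 g
% LiOH = 0.1767 / 0.2893 × 100 = 61.09 %

61.09 %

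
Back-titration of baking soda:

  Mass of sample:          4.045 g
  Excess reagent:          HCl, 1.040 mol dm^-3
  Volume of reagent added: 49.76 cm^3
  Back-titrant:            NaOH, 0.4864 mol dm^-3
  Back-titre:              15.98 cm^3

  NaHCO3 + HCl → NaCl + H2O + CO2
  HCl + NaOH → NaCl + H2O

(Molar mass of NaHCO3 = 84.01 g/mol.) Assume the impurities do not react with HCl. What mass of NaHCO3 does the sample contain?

n(HCl) added = 0.04976 × 1.040 = 0.05175 mol
n(NaOH) used in back-titration = 0.01598 × 0.4864 = 7.773 × 10^-3 mol
n(HCl) left over = 7.773 × 10^-3 mol (1:1 ratio)
n(HCl) consumed by analyte = 0.05175 − 7.773 × 10^-3 = 0.04398 mol
n(NaHCO3) = 0.04398 mol (1:1 ratio)
mass of NaHCO3 = 0.04398 × 84.01 = 3.695 g

3.695 g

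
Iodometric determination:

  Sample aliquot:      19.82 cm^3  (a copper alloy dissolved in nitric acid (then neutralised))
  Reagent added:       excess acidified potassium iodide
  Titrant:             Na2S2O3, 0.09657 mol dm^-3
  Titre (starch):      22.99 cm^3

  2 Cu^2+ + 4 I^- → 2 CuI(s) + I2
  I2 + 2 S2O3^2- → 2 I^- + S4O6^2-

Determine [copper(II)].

n(S2O3^2-) = 0.02299 × 0.09657 = 2.220 × 10^-3 mol
n(I2) = n(S2O3^2-)/2 = 1.110 × 10^-3 mol
From the 2:1 ratio, n(Cu2+) in the aliquot = 2/1 × 1.110 × 10^-3 = 2.220 × 10^-3 mol
[Cu2+] = 2.220 × 10^-3 / 0.01982 = 0.1120 mol/L

0.1120 mol/L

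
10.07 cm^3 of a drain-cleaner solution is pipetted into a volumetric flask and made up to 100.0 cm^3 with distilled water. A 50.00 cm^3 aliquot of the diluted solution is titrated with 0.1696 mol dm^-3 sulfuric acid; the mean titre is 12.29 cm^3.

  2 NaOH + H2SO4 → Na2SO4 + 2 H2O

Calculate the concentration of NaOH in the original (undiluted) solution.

n(H2SO4) = 0.01229 × 0.1696 = 2.084 × 10^-3 mol
From the 2:1 ratio, n(NaOH) in the aliquot = 2/1 × 2.084 × 10^-3 = 4.169 × 10^-3 mol
[NaOH]_dilute = 4.169 × 10^-3 / 0.05000 = 0.08338 mol/L
Dilution factor = 100.0 / 10.07 = 9.930
[NaOH]_stock = 0.08338 × 9.930 = 0.8280 mol/L

0.8280 mol/L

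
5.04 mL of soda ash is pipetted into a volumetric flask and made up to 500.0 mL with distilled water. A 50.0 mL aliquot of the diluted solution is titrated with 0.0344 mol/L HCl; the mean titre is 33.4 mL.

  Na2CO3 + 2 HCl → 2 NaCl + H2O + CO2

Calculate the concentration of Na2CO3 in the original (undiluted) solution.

1.14 mol/L

n(HCl) = 0.0334 × 0.0344 = 1.15 × 10^-3 mol
From the 1:2 ratio, n(Na2CO3) in the aliquot = 1/2 × 1.15 × 10^-3 = 5.74 × 10^-4 mol
[Na2CO3]_dilute = 5.74 × 10^-4 / 0.0500 = 0.0115 mol/L
Dilution factor = 500.0 / 5.04 = 99.21
[Na2CO3]_stock = 0.0115 × 99.21 = 1.14 mol/L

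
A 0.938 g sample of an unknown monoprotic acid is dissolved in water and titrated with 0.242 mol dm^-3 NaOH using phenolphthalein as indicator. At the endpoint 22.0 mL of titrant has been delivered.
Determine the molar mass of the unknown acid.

n(NaOH) = 0.0220 L × 0.242 mol/L = 5.32 × 10^-3 mol
n(HA) = 5.32 × 10^-3 mol (1:1 ratio)
M = m / n = 0.938 g / 5.32 × 10^-3 mol = 176 g/mol

176 g/mol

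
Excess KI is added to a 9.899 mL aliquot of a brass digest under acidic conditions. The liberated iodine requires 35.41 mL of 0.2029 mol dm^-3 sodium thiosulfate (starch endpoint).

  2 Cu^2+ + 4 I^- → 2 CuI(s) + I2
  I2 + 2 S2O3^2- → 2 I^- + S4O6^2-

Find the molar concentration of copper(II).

n(S2O3^2-) = 0.03541 × 0.2029 = 7.185 × 10^-3 mol
n(I2) = n(S2O3^2-)/2 = 3.592 × 10^-3 mol
From the 2:1 ratio, n(Cu2+) in the aliquot = 2/1 × 3.592 × 10^-3 = 7.185 × 10^-3 mol
[Cu2+] = 7.185 × 10^-3 / 0.009899 = 0.7258 mol/L

0.7258 mol/L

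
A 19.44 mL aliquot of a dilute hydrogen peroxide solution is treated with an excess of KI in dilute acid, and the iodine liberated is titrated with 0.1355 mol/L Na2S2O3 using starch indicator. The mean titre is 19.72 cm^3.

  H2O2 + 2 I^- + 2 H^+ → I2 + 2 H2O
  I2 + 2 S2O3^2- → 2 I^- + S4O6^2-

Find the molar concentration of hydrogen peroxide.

0.06873 mol/L

n(S2O3^2-) = 0.01972 × 0.1355 = 2.672 × 10^-3 mol
n(I2) = n(S2O3^2-)/2 = 1.336 × 10^-3 mol
n(H2O2) in the aliquot = 1.336 × 10^-3 mol (1:1 ratio)
[H2O2] = 1.336 × 10^-3 / 0.01944 = 0.06873 mol/L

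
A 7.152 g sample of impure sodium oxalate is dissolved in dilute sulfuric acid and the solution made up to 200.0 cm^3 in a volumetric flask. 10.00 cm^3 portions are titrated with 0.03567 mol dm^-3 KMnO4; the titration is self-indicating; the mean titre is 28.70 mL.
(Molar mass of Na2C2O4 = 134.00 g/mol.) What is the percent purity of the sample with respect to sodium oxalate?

2 MnO4^- + 5 C2O4^2- + 16 H^+ → 2 Mn^2+ + 10 CO2 + 8 H2O
n(KMnO4) per titration = 0.02870 × 0.03567 = 1.024 × 10^-3 mol
From the 5:2 ratio, n(Na2C2O4) in each aliquot = 5/2 × 1.024 × 10^-3 = 2.559 × 10^-3 mol
n(Na2C2O4) in the whole flask = 2.559 × 10^-3 × 200.0/10.00 = 0.05119 mol
mass of Na2C2O4 = 0.05119 × 134.00 = 6.859 g
% Na2C2O4 = 6.859 / 7.152 × 100 = 95.90 %

95.90 %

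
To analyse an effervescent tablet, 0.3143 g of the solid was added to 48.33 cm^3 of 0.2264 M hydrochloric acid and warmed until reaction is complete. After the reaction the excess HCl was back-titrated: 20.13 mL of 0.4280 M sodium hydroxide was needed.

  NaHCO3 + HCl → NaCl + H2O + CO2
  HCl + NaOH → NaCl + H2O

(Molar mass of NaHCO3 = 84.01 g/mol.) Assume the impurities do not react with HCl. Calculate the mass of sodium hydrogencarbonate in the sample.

0.1954 g

n(HCl) added = 0.04833 × 0.2264 = 0.01094 mol
n(NaOH) used in back-titration = 0.02013 × 0.4280 = 8.616 × 10^-3 mol
n(HCl) left over = 8.616 × 10^-3 mol (1:1 ratio)
n(HCl) consumed by analyte = 0.01094 − 8.616 × 10^-3 = 2.326 × 10^-3 mol
n(NaHCO3) = 2.326 × 10^-3 mol (1:1 ratio)
mass of NaHCO3 = 2.326 × 10^-3 × 84.01 = 0.1954 g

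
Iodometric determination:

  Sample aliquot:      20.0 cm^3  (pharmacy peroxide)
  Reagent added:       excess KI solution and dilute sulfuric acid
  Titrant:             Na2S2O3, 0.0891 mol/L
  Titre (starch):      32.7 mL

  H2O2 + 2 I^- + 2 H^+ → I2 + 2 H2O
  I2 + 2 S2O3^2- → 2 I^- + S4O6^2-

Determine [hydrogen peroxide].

0.0728 mol/L

n(S2O3^2-) = 0.0327 × 0.0891 = 2.91 × 10^-3 mol
n(I2) = n(S2O3^2-)/2 = 1.46 × 10^-3 mol
n(H2O2) in the aliquot = 1.46 × 10^-3 mol (1:1 ratio)
[H2O2] = 1.46 × 10^-3 / 0.0200 = 0.0728 mol/L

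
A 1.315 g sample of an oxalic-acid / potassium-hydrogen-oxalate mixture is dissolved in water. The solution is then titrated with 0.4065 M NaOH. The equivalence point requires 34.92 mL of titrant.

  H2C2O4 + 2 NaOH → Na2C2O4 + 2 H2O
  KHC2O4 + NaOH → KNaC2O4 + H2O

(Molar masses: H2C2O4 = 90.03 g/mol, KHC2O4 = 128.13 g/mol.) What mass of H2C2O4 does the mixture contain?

n(NaOH) = 0.03492 × 0.4065 = 0.01419 mol
Let x = n(H2C2O4), y = n(KHC2O4).
Titrant: 2x + 1y = 0.01419;  mass: 90.03x + 128.13y = 1.315
Solving, x = 3.031 × 10^-3 mol, y = 8.133 × 10^-3 mol
mass of H2C2O4 = 3.031 × 10^-3 × 90.03 = 0.2729 g

0.2729 g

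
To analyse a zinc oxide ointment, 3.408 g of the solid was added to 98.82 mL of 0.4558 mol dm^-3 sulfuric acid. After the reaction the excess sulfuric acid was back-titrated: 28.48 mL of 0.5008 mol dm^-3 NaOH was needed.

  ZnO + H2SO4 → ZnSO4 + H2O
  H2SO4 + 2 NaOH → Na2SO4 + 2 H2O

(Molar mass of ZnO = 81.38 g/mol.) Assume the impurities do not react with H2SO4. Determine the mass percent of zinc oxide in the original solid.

n(H2SO4) added = 0.09882 × 0.4558 = 0.04504 mol
n(NaOH) used in back-titration = 0.02848 × 0.5008 = 0.01426 mol
From the 1:2 ratio, n(H2SO4) left over = 1/2 × 0.01426 = 7.131 × 10^-3 mol
n(H2SO4) consumed by analyte = 0.04504 − 7.131 × 10^-3 = 0.03791 mol
n(ZnO) = 0.03791 mol (1:1 ratio)
mass of ZnO = 0.03791 × 81.38 = 3.085 g
% ZnO = 3.085 / 3.408 × 100 = 90.53 %

90.53 %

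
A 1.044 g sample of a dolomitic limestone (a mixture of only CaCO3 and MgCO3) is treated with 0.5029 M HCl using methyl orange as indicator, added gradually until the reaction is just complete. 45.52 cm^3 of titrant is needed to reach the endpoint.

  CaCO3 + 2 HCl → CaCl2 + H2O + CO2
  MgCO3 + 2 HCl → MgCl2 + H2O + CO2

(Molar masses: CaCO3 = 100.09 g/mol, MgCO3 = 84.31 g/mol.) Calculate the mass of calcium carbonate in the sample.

n(HCl) = 0.04552 × 0.5029 = 0.02289 mol
Let x = n(CaCO3), y = n(MgCO3).
Titrant: 2x + 2y = 0.02289;  mass: 100.09x + 84.31y = 1.044
Solving, x = 5.006 × 10^-3 mol, y = 6.440 × 10^-3 mol
mass of CaCO3 = 5.006 × 10^-3 × 100.09 = 0.5010 g

0.5010 g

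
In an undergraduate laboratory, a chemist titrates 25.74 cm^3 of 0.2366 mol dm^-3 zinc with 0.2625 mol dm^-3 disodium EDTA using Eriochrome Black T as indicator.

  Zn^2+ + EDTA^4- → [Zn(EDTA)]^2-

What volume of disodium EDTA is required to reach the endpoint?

23.20 mL

n(Zn2+) = 0.02574 L × 0.2366 mol/L = 6.090 × 10^-3 mol
n(EDTA) = 6.090 × 10^-3 mol (1:1 stoichiometry)
V(EDTA) = 6.090 × 10^-3 mol / 0.2625 mol/L = 0.02320 L = 23.20 mL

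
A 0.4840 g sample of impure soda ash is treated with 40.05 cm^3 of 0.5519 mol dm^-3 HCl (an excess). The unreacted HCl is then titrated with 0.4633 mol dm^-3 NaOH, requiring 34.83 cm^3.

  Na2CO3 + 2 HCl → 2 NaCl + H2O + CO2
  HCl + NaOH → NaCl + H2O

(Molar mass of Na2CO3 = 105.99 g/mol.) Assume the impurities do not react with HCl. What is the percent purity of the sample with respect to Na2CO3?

65.33 %

n(HCl) added = 0.04005 × 0.5519 = 0.02210 mol
n(NaOH) used in back-titration = 0.03483 × 0.4633 = 0.01614 mol
n(HCl) left over = 0.01614 mol (1:1 ratio)
n(HCl) consumed by analyte = 0.02210 − 0.01614 = 5.967 × 10^-3 mol
From the 1:2 ratio, n(Na2CO3) = 1/2 × 5.967 × 10^-3 = 2.983 × 10^-3 mol
mass of Na2CO3 = 2.983 × 10^-3 × 105.99 = 0.3162 g
% Na2CO3 = 0.3162 / 0.4840 × 100 = 65.33 %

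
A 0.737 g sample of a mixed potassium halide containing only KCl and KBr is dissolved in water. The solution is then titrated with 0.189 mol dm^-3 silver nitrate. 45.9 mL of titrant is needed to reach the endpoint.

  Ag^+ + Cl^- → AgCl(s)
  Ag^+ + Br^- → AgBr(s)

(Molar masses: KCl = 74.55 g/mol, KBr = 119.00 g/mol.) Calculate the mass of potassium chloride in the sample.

0.495 g

n(AgNO3) = 0.0459 × 0.189 = 8.68 × 10^-3 mol
Let x = n(KCl), y = n(KBr).
Titrant: 1x + 1y = 8.68 × 10^-3;  mass: 74.55x + 119.00y = 0.737
Solving, x = 6.64 × 10^-3 mol, y = 2.03 × 10^-3 mol
mass of KCl = 6.64 × 10^-3 × 74.55 = 0.495 g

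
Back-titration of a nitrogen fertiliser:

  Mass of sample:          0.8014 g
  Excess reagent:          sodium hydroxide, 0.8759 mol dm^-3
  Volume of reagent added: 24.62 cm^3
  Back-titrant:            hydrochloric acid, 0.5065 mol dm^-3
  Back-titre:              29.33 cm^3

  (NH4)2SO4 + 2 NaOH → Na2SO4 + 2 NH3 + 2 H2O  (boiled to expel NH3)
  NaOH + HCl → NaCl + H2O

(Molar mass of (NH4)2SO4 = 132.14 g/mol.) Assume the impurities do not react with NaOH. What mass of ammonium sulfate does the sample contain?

0.4433 g

n(NaOH) added = 0.02462 × 0.8759 = 0.02156 mol
n(HCl) used in back-titration = 0.02933 × 0.5065 = 0.01486 mol
n(NaOH) left over = 0.01486 mol (1:1 ratio)
n(NaOH) consumed by analyte = 0.02156 − 0.01486 = 6.709 × 10^-3 mol
From the 1:2 ratio, n((NH4)2SO4) = 1/2 × 6.709 × 10^-3 = 3.355 × 10^-3 mol
mass of (NH4)2SO4 = 3.355 × 10^-3 × 132.14 = 0.4433 g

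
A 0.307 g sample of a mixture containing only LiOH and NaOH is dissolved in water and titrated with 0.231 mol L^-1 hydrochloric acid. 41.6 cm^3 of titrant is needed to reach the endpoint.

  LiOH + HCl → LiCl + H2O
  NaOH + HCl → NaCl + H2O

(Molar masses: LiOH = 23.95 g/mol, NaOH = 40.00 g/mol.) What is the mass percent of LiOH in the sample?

n(HCl) = 0.0416 × 0.231 = 9.61 × 10^-3 mol
Let x = n(LiOH), y = n(NaOH).
Titrant: 1x + 1y = 9.61 × 10^-3;  mass: 23.95x + 40.00y = 0.307
Solving, x = 4.82 × 10^-3 mol, y = 4.79 × 10^-3 mol
mass of LiOH = 4.82 × 10^-3 × 23.95 = 0.115 g
% LiOH = 0.115 / 0.307 × 100 = 37.6 %

37.6 %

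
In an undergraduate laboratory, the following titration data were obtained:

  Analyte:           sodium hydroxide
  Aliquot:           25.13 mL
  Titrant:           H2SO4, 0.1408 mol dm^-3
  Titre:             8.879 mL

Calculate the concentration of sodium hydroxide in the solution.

0.09950 mol/L

2 NaOH + H2SO4 → Na2SO4 + 2 H2O
n(H2SO4) = 0.008879 L × 0.1408 mol/L = 1.250 × 10^-3 mol
From the 2:1 mole ratio, n(NaOH) = 2/1 × 1.250 × 10^-3 = 2.500 × 10^-3 mol
[NaOH] = 2.500 × 10^-3 mol / 0.02513 L = 0.09950 mol/L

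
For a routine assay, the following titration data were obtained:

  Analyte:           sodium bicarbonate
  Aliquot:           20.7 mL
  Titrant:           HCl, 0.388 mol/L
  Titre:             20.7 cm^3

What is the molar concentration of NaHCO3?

NaHCO3 + HCl → NaCl + H2O + CO2
n(HCl) = 0.0207 L × 0.388 mol/L = 8.03 × 10^-3 mol
n(NaHCO3) = 8.03 × 10^-3 mol (1:1 mole ratio)
[NaHCO3] = 8.03 × 10^-3 mol / 0.0207 L = 0.388 mol/L

0.388 mol/L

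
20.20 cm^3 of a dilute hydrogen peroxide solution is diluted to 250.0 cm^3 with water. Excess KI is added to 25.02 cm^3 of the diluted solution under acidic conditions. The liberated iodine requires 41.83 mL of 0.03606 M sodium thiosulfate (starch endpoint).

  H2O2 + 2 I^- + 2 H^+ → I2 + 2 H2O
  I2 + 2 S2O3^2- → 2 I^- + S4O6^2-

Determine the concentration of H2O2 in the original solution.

n(S2O3^2-) = 0.04183 × 0.03606 = 1.508 × 10^-3 mol
n(I2) = n(S2O3^2-)/2 = 7.542 × 10^-4 mol
n(H2O2) in the aliquot = 7.542 × 10^-4 mol (1:1 ratio)
[H2O2]_dilute = 7.542 × 10^-4 / 0.02502 = 0.03014 mol/L
[H2O2]_original = 0.03014 × 250.0/20.20 = 0.3731 mol/L

0.3731 M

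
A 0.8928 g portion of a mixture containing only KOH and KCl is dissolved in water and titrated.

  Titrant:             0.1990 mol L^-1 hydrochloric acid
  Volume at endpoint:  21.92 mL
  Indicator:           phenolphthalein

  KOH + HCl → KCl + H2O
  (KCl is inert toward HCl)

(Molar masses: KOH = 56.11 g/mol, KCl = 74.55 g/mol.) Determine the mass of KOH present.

0.2448 g

n(HCl) = 0.02192 × 0.1990 = 4.362 × 10^-3 mol
Let x = n(KOH), y = n(KCl).
Titrant: 1x = 4.362 × 10^-3;  mass: 56.11x + 74.55y = 0.8928
Solving, x = 4.362 × 10^-3 mol, y = 8.693 × 10^-3 mol
mass of KOH = 4.362 × 10^-3 × 56.11 = 0.2448 g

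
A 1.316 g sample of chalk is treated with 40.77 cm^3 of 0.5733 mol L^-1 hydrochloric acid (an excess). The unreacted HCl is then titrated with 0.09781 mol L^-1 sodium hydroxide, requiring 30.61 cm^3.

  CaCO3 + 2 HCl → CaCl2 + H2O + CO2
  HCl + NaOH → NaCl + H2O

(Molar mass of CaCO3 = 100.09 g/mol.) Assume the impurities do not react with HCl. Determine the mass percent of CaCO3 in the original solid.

n(HCl) added = 0.04077 × 0.5733 = 0.02337 mol
n(NaOH) used in back-titration = 0.03061 × 0.09781 = 2.994 × 10^-3 mol
n(HCl) left over = 2.994 × 10^-3 mol (1:1 ratio)
n(HCl) consumed by analyte = 0.02337 − 2.994 × 10^-3 = 0.02038 mol
From the 1:2 ratio, n(CaCO3) = 1/2 × 0.02038 = 0.01019 mol
mass of CaCO3 = 0.01019 × 100.09 = 1.020 g
% CaCO3 = 1.020 / 1.316 × 100 = 77.50 %

77.50 %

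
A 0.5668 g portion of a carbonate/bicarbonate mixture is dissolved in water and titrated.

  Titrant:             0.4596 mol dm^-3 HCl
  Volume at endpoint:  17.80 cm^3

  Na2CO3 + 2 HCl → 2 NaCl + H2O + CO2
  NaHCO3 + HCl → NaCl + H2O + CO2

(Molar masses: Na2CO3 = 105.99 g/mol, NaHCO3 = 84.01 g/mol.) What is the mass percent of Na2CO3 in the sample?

n(HCl) = 0.01780 × 0.4596 = 8.181 × 10^-3 mol
Let x = n(Na2CO3), y = n(NaHCO3).
Titrant: 2x + 1y = 8.181 × 10^-3;  mass: 105.99x + 84.01y = 0.5668
Solving, x = 1.942 × 10^-3 mol, y = 4.296 × 10^-3 mol
mass of Na2CO3 = 1.942 × 10^-3 × 105.99 = 0.2059 g
% Na2CO3 = 0.2059 / 0.5668 × 100 = 36.32 %

36.32 %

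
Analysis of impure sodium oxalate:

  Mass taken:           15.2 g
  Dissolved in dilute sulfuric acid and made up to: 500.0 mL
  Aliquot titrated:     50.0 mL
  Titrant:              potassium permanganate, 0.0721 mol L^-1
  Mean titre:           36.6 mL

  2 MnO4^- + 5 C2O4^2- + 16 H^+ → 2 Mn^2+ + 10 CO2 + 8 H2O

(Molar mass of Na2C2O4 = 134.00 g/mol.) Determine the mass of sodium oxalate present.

8.84 g

n(KMnO4) per titration = 0.0366 × 0.0721 = 2.64 × 10^-3 mol
From the 5:2 ratio, n(Na2C2O4) in each aliquot = 5/2 × 2.64 × 10^-3 = 6.60 × 10^-3 mol
n(Na2C2O4) in the whole flask = 6.60 × 10^-3 × 500.0/50.0 = 0.0660 mol
mass of Na2C2O4 = 0.0660 × 134.00 = 8.84 g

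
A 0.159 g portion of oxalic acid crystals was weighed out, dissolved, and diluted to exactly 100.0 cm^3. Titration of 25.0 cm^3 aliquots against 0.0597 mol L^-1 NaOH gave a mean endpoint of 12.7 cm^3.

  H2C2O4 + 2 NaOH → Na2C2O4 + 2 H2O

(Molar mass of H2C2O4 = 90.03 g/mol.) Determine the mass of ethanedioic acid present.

n(NaOH) per titration = 0.0127 × 0.0597 = 7.58 × 10^-4 mol
From the 1:2 ratio, n(H2C2O4) in each aliquot = 1/2 × 7.58 × 10^-4 = 3.79 × 10^-4 mol
n(H2C2O4) in the whole flask = 3.79 × 10^-4 × 100.0/25.0 = 1.52 × 10^-3 mol
mass of H2C2O4 = 1.52 × 10^-3 × 90.03 = 0.137 g

0.137 g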